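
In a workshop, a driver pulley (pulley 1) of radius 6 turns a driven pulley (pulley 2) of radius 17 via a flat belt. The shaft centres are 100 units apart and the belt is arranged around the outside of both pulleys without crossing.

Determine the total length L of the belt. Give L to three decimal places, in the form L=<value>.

L=273.468

open belt: β = asin((r2−r1)/C) = asin(11/100) = 6.3153°
wrap1 = π − 2β = 167.3694°
wrap2 = π + 2β = 192.6306°
tangent length = C·cosβ = 99.3932
L = r1·wrap1 + r2·wrap2 + 2·C·cosβ = 6·2.9211 + 17·3.3620 + 2·99.3932 = 273.4679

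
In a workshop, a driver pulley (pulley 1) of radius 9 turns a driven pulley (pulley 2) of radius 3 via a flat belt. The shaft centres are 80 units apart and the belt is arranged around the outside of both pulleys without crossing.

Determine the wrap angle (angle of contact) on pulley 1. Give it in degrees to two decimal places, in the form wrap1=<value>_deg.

wrap1=188.60_deg

open belt: β = asin((r2−r1)/C) = asin(-6/80) = -4.3012°
wrap1 = π − 2β = 188.6024°
wrap2 = π + 2β = 171.3976°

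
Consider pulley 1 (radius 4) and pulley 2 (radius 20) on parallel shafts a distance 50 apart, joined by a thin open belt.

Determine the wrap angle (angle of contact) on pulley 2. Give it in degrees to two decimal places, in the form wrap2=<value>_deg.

open belt: β = asin((r2−r1)/C) = asin(16/50) = 18.6629°
wrap1 = π − 2β = 142.6742°
wrap2 = π + 2β = 217.3258°

wrap2=217.33_deg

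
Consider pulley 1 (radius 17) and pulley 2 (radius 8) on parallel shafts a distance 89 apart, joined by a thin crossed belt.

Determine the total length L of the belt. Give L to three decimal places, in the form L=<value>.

L=263.610

crossed belt: β = asin((r1+r2)/C) = asin(25/89) = 16.3139°
wrap1 = wrap2 = π + 2β = 212.6277°
tangent length = C·cosβ = 85.4166
L = (r1+r2)·wrap + 2·C·cosβ = 25·3.7111 + 2·85.4166 = 263.6096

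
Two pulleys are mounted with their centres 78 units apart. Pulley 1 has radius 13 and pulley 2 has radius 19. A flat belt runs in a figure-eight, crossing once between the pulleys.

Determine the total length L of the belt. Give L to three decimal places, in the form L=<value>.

crossed belt: β = asin((r1+r2)/C) = asin(32/78) = 24.2209°
wrap1 = wrap2 = π + 2β = 228.4419°
tangent length = C·cosβ = 71.1337
L = (r1+r2)·wrap + 2·C·cosβ = 32·3.9871 + 2·71.1337 = 269.8534

L=269.853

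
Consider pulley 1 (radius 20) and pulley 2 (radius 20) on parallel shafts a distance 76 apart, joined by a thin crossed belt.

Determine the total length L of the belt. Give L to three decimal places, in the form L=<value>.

L=299.249

crossed belt: β = asin((r1+r2)/C) = asin(40/76) = 31.7569°
wrap1 = wrap2 = π + 2β = 243.5137°
tangent length = C·cosβ = 64.6220
L = (r1+r2)·wrap + 2·C·cosβ = 40·4.2501 + 2·64.6220 = 299.2486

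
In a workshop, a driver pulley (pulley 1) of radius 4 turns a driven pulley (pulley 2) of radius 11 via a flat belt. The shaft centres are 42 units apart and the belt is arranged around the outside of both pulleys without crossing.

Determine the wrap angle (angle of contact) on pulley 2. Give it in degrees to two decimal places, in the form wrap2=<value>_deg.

open belt: β = asin((r2−r1)/C) = asin(7/42) = 9.5941°
wrap1 = π − 2β = 160.8119°
wrap2 = π + 2β = 199.1881°

wrap2=199.19_deg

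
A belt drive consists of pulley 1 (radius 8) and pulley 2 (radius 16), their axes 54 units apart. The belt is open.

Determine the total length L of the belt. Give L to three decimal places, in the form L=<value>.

L=184.586

open belt: β = asin((r2−r1)/C) = asin(8/54) = 8.5196°
wrap1 = π − 2β = 162.9608°
wrap2 = π + 2β = 197.0392°
tangent length = C·cosβ = 53.4041
L = r1·wrap1 + r2·wrap2 + 2·C·cosβ = 8·2.8442 + 16·3.4390 + 2·53.4041 = 184.5856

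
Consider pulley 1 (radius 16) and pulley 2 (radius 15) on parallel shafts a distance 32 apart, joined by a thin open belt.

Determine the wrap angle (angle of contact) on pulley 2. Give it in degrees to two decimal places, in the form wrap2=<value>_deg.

wrap2=176.42_deg

open belt: β = asin((r2−r1)/C) = asin(-1/32) = -1.7908°
wrap1 = π − 2β = 183.5816°
wrap2 = π + 2β = 176.4184°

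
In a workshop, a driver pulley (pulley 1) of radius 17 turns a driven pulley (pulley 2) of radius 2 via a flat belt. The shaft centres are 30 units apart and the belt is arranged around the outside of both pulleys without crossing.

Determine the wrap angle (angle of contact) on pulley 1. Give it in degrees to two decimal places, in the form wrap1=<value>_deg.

wrap1=240.00_deg

open belt: β = asin((r2−r1)/C) = asin(-15/30) = -30.0000°
wrap1 = π − 2β = 240.0000°
wrap2 = π + 2β = 120.0000°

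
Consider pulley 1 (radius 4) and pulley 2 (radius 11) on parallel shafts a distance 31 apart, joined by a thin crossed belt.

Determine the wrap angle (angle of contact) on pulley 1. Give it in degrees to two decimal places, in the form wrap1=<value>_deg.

wrap1=237.88_deg

crossed belt: β = asin((r1+r2)/C) = asin(15/31) = 28.9385°
wrap1 = wrap2 = π + 2β = 237.8771°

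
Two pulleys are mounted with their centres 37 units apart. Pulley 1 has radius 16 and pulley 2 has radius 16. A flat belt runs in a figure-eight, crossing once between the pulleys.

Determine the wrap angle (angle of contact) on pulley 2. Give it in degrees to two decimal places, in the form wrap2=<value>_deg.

crossed belt: β = asin((r1+r2)/C) = asin(32/37) = 59.8673°
wrap1 = wrap2 = π + 2β = 299.7346°

wrap2=299.73_deg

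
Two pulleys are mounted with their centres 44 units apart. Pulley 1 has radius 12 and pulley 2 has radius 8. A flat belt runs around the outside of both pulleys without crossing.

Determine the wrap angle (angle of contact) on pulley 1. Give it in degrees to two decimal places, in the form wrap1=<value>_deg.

open belt: β = asin((r2−r1)/C) = asin(-4/44) = -5.2159°
wrap1 = π − 2β = 190.4318°
wrap2 = π + 2β = 169.5682°

wrap1=190.43_deg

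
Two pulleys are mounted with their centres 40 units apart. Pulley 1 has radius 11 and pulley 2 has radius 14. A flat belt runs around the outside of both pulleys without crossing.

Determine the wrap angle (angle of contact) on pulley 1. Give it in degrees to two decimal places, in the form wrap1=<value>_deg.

open belt: β = asin((r2−r1)/C) = asin(3/40) = 4.3012°
wrap1 = π − 2β = 171.3976°
wrap2 = π + 2β = 188.6024°

wrap1=171.40_deg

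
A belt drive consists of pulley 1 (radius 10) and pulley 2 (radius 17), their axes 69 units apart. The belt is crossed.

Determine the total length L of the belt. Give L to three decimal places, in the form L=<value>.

L=233.530

crossed belt: β = asin((r1+r2)/C) = asin(27/69) = 23.0357°
wrap1 = wrap2 = π + 2β = 226.0714°
tangent length = C·cosβ = 63.4980
L = (r1+r2)·wrap + 2·C·cosβ = 27·3.9457 + 2·63.4980 = 233.5297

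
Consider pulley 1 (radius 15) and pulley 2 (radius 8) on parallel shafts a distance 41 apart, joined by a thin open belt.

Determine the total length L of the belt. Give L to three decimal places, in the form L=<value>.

L=155.455

open belt: β = asin((r2−r1)/C) = asin(-7/41) = -9.8304°
wrap1 = π − 2β = 199.6607°
wrap2 = π + 2β = 160.3393°
tangent length = C·cosβ = 40.3980
L = r1·wrap1 + r2·wrap2 + 2·C·cosβ = 15·3.4847 + 8·2.7984 + 2·40.3980 = 155.4547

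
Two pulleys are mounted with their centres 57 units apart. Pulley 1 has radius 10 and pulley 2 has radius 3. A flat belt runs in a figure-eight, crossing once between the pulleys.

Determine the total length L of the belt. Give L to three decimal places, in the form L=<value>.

crossed belt: β = asin((r1+r2)/C) = asin(13/57) = 13.1835°
wrap1 = wrap2 = π + 2β = 206.3670°
tangent length = C·cosβ = 55.4977
L = (r1+r2)·wrap + 2·C·cosβ = 13·3.6018 + 2·55.4977 = 157.8187

L=157.819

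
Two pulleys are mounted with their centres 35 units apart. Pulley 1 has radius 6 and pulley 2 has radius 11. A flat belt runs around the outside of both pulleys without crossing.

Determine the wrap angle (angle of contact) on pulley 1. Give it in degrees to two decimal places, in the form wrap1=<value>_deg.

wrap1=163.57_deg

open belt: β = asin((r2−r1)/C) = asin(5/35) = 8.2132°
wrap1 = π − 2β = 163.5736°
wrap2 = π + 2β = 196.4264°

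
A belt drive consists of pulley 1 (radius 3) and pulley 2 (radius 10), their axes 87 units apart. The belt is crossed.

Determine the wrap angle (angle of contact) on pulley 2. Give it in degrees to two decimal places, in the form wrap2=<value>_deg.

crossed belt: β = asin((r1+r2)/C) = asin(13/87) = 8.5936°
wrap1 = wrap2 = π + 2β = 197.1872°

wrap2=197.19_deg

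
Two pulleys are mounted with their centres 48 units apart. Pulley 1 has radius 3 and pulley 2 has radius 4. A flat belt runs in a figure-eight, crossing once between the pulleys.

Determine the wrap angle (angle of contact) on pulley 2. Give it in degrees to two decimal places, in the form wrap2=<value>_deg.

wrap2=196.77_deg

crossed belt: β = asin((r1+r2)/C) = asin(7/48) = 8.3855°
wrap1 = wrap2 = π + 2β = 196.7711°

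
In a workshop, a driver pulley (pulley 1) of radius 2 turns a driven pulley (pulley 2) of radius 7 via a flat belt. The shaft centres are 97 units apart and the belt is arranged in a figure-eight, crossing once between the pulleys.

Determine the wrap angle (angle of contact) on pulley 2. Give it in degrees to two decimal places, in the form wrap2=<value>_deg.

wrap2=190.65_deg

crossed belt: β = asin((r1+r2)/C) = asin(9/97) = 5.3238°
wrap1 = wrap2 = π + 2β = 190.6475°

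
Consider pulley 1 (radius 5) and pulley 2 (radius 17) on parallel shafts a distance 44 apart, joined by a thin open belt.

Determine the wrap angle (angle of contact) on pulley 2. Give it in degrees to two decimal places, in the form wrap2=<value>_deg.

open belt: β = asin((r2−r1)/C) = asin(12/44) = 15.8266°
wrap1 = π − 2β = 148.3468°
wrap2 = π + 2β = 211.6532°

wrap2=211.65_deg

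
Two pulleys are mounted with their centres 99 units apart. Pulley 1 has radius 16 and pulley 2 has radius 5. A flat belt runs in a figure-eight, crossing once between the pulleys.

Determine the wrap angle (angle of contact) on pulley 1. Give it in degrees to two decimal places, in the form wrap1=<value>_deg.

crossed belt: β = asin((r1+r2)/C) = asin(21/99) = 12.2467°
wrap1 = wrap2 = π + 2β = 204.4934°

wrap1=204.49_deg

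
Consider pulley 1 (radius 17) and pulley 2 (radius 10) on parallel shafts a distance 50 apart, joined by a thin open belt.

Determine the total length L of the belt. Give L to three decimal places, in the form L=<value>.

open belt: β = asin((r2−r1)/C) = asin(-7/50) = -8.0478°
wrap1 = π − 2β = 196.0957°
wrap2 = π + 2β = 163.9043°
tangent length = C·cosβ = 49.5076
L = r1·wrap1 + r2·wrap2 + 2·C·cosβ = 17·3.4225 + 10·2.8607 + 2·49.5076 = 185.8046

L=185.805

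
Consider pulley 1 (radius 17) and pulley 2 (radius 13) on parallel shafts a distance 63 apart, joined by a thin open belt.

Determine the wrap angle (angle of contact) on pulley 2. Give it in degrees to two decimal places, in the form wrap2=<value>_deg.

wrap2=172.72_deg

open belt: β = asin((r2−r1)/C) = asin(-4/63) = -3.6403°
wrap1 = π − 2β = 187.2806°
wrap2 = π + 2β = 172.7194°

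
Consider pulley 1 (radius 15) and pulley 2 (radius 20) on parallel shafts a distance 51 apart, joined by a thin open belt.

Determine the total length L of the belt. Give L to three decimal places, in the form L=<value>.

open belt: β = asin((r2−r1)/C) = asin(5/51) = 5.6263°
wrap1 = π − 2β = 168.7475°
wrap2 = π + 2β = 191.2525°
tangent length = C·cosβ = 50.7543
L = r1·wrap1 + r2·wrap2 + 2·C·cosβ = 15·2.9452 + 20·3.3380 + 2·50.7543 = 212.4463

L=212.446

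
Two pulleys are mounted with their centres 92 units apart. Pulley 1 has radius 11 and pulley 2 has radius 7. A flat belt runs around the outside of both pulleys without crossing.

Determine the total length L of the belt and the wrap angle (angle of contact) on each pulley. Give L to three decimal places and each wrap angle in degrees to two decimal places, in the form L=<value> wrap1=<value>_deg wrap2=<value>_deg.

open belt: β = asin((r2−r1)/C) = asin(-4/92) = -2.4919°
wrap1 = π − 2β = 184.9838°
wrap2 = π + 2β = 175.0162°
tangent length = C·cosβ = 91.9130
L = r1·wrap1 + r2·wrap2 + 2·C·cosβ = 11·3.2286 + 7·3.0546 + 2·91.9130 = 240.7226

L=240.723 wrap1=184.98_deg wrap2=175.02_deg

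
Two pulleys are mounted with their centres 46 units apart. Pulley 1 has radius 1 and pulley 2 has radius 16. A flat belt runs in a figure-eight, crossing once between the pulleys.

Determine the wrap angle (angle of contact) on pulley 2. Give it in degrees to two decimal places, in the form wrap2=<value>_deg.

crossed belt: β = asin((r1+r2)/C) = asin(17/46) = 21.6888°
wrap1 = wrap2 = π + 2β = 223.3776°

wrap2=223.38_deg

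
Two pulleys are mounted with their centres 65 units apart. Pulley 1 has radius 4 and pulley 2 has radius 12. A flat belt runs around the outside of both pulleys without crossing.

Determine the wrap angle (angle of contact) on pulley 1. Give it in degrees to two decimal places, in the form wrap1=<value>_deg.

open belt: β = asin((r2−r1)/C) = asin(8/65) = 7.0697°
wrap1 = π − 2β = 165.8606°
wrap2 = π + 2β = 194.1394°

wrap1=165.86_deg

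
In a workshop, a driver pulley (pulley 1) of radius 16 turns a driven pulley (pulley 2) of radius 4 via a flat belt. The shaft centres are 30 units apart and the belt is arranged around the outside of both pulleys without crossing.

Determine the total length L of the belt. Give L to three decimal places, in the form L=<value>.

open belt: β = asin((r2−r1)/C) = asin(-12/30) = -23.5782°
wrap1 = π − 2β = 227.1564°
wrap2 = π + 2β = 132.8436°
tangent length = C·cosβ = 27.4955
L = r1·wrap1 + r2·wrap2 + 2·C·cosβ = 16·3.9646 + 4·2.3186 + 2·27.4955 = 127.6992

L=127.699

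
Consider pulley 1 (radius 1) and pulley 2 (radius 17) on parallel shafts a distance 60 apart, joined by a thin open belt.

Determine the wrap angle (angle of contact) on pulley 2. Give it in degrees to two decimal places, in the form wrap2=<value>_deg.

open belt: β = asin((r2−r1)/C) = asin(16/60) = 15.4660°
wrap1 = π − 2β = 149.0680°
wrap2 = π + 2β = 210.9320°

wrap2=210.93_deg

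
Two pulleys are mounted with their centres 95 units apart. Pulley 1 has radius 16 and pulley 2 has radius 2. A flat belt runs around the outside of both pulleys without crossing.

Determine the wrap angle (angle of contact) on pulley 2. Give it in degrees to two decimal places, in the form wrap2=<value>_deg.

wrap2=163.05_deg

open belt: β = asin((r2−r1)/C) = asin(-14/95) = -8.4745°
wrap1 = π − 2β = 196.9489°
wrap2 = π + 2β = 163.0511°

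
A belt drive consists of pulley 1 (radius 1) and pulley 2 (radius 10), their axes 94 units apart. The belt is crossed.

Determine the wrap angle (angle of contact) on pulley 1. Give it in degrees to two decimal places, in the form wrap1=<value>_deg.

crossed belt: β = asin((r1+r2)/C) = asin(11/94) = 6.7202°
wrap1 = wrap2 = π + 2β = 193.4404°

wrap1=193.44_deg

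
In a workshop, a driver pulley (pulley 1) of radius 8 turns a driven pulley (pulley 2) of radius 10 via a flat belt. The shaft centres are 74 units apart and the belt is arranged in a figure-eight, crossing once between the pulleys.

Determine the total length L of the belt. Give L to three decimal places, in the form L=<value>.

L=208.949

crossed belt: β = asin((r1+r2)/C) = asin(18/74) = 14.0780°
wrap1 = wrap2 = π + 2β = 208.1561°
tangent length = C·cosβ = 71.7774
L = (r1+r2)·wrap + 2·C·cosβ = 18·3.6330 + 2·71.7774 = 208.9490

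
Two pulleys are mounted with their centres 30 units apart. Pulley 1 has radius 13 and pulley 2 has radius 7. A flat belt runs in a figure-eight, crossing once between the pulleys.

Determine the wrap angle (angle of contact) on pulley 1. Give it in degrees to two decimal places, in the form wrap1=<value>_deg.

crossed belt: β = asin((r1+r2)/C) = asin(20/30) = 41.8103°
wrap1 = wrap2 = π + 2β = 263.6206°

wrap1=263.62_deg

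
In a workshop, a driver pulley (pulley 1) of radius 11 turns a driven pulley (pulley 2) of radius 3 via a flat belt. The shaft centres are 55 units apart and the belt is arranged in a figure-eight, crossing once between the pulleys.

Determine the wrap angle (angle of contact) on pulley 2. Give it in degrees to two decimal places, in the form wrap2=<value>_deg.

crossed belt: β = asin((r1+r2)/C) = asin(14/55) = 14.7467°
wrap1 = wrap2 = π + 2β = 209.4933°

wrap2=209.49_deg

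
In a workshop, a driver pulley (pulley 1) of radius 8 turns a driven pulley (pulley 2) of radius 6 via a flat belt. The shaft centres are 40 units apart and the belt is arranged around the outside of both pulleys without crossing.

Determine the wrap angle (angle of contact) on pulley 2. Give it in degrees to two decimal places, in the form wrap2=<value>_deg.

wrap2=174.27_deg

open belt: β = asin((r2−r1)/C) = asin(-2/40) = -2.8660°
wrap1 = π − 2β = 185.7320°
wrap2 = π + 2β = 174.2680°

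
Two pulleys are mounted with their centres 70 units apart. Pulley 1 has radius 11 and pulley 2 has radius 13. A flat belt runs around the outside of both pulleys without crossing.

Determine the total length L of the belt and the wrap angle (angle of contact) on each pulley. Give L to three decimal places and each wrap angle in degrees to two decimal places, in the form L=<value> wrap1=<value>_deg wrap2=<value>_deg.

open belt: β = asin((r2−r1)/C) = asin(2/70) = 1.6372°
wrap1 = π − 2β = 176.7255°
wrap2 = π + 2β = 183.2745°
tangent length = C·cosβ = 69.9714
L = r1·wrap1 + r2·wrap2 + 2·C·cosβ = 11·3.0844 + 13·3.1987 + 2·69.9714 = 215.4554

L=215.455 wrap1=176.73_deg wrap2=183.27_deg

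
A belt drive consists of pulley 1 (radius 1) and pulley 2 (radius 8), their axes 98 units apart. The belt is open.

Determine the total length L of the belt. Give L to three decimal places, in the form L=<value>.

open belt: β = asin((r2−r1)/C) = asin(7/98) = 4.0960°
wrap1 = π − 2β = 171.8079°
wrap2 = π + 2β = 188.1921°
tangent length = C·cosβ = 97.7497
L = r1·wrap1 + r2·wrap2 + 2·C·cosβ = 1·2.9986 + 8·3.2846 + 2·97.7497 = 224.7745

L=224.775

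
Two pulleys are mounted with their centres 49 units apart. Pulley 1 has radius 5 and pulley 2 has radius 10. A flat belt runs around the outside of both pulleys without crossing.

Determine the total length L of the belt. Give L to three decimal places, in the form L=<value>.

L=145.635

open belt: β = asin((r2−r1)/C) = asin(5/49) = 5.8567°
wrap1 = π − 2β = 168.2866°
wrap2 = π + 2β = 191.7134°
tangent length = C·cosβ = 48.7442
L = r1·wrap1 + r2·wrap2 + 2·C·cosβ = 5·2.9372 + 10·3.3460 + 2·48.7442 = 145.6345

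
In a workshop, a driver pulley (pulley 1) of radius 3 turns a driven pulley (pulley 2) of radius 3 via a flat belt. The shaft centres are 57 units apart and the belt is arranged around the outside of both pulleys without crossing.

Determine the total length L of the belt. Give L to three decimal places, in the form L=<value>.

L=132.850

open belt: β = asin((r2−r1)/C) = asin(0/57) = 0.0000°
wrap1 = π − 2β = 180.0000°
wrap2 = π + 2β = 180.0000°
tangent length = C·cosβ = 57.0000
L = r1·wrap1 + r2·wrap2 + 2·C·cosβ = 3·3.1416 + 3·3.1416 + 2·57.0000 = 132.8496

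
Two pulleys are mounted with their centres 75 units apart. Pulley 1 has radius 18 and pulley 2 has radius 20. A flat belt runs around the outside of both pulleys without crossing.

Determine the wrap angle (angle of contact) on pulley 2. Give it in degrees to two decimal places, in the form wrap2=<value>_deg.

wrap2=183.06_deg

open belt: β = asin((r2−r1)/C) = asin(2/75) = 1.5281°
wrap1 = π − 2β = 176.9439°
wrap2 = π + 2β = 183.0561°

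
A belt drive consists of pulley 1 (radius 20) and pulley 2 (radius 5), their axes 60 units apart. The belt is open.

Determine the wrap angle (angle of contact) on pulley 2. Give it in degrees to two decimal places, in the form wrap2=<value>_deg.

wrap2=151.04_deg

open belt: β = asin((r2−r1)/C) = asin(-15/60) = -14.4775°
wrap1 = π − 2β = 208.9550°
wrap2 = π + 2β = 151.0450°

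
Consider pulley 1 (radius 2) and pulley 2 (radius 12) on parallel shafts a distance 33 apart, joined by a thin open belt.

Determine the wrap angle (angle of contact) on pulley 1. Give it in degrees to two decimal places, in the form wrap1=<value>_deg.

wrap1=144.72_deg

open belt: β = asin((r2−r1)/C) = asin(10/33) = 17.6397°
wrap1 = π − 2β = 144.7206°
wrap2 = π + 2β = 215.2794°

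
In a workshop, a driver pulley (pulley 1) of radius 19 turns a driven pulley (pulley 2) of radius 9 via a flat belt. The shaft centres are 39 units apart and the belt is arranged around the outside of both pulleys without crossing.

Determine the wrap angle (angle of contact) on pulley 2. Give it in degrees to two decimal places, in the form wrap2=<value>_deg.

wrap2=150.29_deg

open belt: β = asin((r2−r1)/C) = asin(-10/39) = -14.8572°
wrap1 = π − 2β = 209.7143°
wrap2 = π + 2β = 150.2857°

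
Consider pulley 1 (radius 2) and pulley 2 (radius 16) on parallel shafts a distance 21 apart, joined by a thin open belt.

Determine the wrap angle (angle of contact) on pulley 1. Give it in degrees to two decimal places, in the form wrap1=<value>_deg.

open belt: β = asin((r2−r1)/C) = asin(14/21) = 41.8103°
wrap1 = π − 2β = 96.3794°
wrap2 = π + 2β = 263.6206°

wrap1=96.38_deg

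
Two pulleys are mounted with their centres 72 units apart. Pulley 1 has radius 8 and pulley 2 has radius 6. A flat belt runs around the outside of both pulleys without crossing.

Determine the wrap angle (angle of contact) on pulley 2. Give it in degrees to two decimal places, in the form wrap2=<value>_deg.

open belt: β = asin((r2−r1)/C) = asin(-2/72) = -1.5918°
wrap1 = π − 2β = 183.1835°
wrap2 = π + 2β = 176.8165°

wrap2=176.82_deg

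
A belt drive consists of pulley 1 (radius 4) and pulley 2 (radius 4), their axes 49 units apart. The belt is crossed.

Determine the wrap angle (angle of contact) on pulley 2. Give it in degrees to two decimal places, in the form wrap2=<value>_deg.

wrap2=198.79_deg

crossed belt: β = asin((r1+r2)/C) = asin(8/49) = 9.3965°
wrap1 = wrap2 = π + 2β = 198.7930°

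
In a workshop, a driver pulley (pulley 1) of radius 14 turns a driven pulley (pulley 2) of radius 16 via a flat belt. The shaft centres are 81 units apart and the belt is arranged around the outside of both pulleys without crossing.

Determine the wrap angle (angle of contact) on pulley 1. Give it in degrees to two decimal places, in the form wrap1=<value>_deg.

wrap1=177.17_deg

open belt: β = asin((r2−r1)/C) = asin(2/81) = 1.4149°
wrap1 = π − 2β = 177.1703°
wrap2 = π + 2β = 182.8297°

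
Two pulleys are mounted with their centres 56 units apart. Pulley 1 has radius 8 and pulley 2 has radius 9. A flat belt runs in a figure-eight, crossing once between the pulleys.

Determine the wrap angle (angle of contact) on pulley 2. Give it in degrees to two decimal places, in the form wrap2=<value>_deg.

crossed belt: β = asin((r1+r2)/C) = asin(17/56) = 17.6722°
wrap1 = wrap2 = π + 2β = 215.3445°

wrap2=215.34_deg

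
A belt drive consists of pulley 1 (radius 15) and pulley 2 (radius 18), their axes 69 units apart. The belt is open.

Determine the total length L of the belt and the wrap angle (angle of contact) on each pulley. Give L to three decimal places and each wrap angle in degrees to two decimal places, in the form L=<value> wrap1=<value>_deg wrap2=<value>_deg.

L=241.803 wrap1=175.02_deg wrap2=184.98_deg

open belt: β = asin((r2−r1)/C) = asin(3/69) = 2.4919°
wrap1 = π − 2β = 175.0162°
wrap2 = π + 2β = 184.9838°
tangent length = C·cosβ = 68.9348
L = r1·wrap1 + r2·wrap2 + 2·C·cosβ = 15·3.0546 + 18·3.2286 + 2·68.9348 = 241.8030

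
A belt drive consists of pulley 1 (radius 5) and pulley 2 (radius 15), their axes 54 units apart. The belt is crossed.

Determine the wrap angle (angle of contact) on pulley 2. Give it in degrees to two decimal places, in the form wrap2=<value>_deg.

wrap2=223.48_deg

crossed belt: β = asin((r1+r2)/C) = asin(20/54) = 21.7385°
wrap1 = wrap2 = π + 2β = 223.4769°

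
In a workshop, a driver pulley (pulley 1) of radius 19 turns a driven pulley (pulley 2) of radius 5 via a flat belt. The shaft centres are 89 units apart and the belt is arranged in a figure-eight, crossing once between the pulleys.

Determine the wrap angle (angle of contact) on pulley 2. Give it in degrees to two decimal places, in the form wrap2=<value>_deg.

crossed belt: β = asin((r1+r2)/C) = asin(24/89) = 15.6442°
wrap1 = wrap2 = π + 2β = 211.2884°

wrap2=211.29_deg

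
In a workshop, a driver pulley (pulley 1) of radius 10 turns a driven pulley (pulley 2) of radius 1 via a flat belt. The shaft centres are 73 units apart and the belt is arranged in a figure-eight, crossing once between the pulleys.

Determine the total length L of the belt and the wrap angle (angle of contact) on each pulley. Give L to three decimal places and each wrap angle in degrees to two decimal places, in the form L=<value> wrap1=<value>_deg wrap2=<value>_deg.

crossed belt: β = asin((r1+r2)/C) = asin(11/73) = 8.6666°
wrap1 = wrap2 = π + 2β = 197.3332°
tangent length = C·cosβ = 72.1665
L = (r1+r2)·wrap + 2·C·cosβ = 11·3.4441 + 2·72.1665 = 182.2182

L=182.218 wrap1=197.33_deg wrap2=197.33_deg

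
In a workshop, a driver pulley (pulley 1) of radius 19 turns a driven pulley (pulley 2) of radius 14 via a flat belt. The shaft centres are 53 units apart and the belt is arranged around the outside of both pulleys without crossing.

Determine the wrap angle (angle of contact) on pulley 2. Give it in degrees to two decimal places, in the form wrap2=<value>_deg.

wrap2=169.17_deg

open belt: β = asin((r2−r1)/C) = asin(-5/53) = -5.4133°
wrap1 = π − 2β = 190.8266°
wrap2 = π + 2β = 169.1734°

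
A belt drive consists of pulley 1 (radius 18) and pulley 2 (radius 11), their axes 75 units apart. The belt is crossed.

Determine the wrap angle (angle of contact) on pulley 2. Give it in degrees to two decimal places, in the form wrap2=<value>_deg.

wrap2=225.49_deg

crossed belt: β = asin((r1+r2)/C) = asin(29/75) = 22.7472°
wrap1 = wrap2 = π + 2β = 225.4945°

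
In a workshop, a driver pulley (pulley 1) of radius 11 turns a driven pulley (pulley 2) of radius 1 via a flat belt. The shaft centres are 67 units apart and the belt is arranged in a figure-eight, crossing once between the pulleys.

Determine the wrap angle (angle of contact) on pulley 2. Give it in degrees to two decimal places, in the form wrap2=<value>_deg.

crossed belt: β = asin((r1+r2)/C) = asin(12/67) = 10.3176°
wrap1 = wrap2 = π + 2β = 200.6352°

wrap2=200.64_deg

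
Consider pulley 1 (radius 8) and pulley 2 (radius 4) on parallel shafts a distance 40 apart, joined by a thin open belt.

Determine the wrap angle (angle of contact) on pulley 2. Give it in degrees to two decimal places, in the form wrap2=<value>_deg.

wrap2=168.52_deg

open belt: β = asin((r2−r1)/C) = asin(-4/40) = -5.7392°
wrap1 = π − 2β = 191.4783°
wrap2 = π + 2β = 168.5217°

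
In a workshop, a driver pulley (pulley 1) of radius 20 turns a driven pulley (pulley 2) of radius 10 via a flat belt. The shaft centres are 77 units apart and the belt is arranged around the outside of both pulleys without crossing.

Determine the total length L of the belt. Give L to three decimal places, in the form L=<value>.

open belt: β = asin((r2−r1)/C) = asin(-10/77) = -7.4621°
wrap1 = π − 2β = 194.9242°
wrap2 = π + 2β = 165.0758°
tangent length = C·cosβ = 76.3479
L = r1·wrap1 + r2·wrap2 + 2·C·cosβ = 20·3.4021 + 10·2.8811 + 2·76.3479 = 249.5483

L=249.548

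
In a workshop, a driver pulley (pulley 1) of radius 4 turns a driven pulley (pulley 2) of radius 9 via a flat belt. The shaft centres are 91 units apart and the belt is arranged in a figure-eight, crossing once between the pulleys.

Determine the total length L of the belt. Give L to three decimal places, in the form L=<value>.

crossed belt: β = asin((r1+r2)/C) = asin(13/91) = 8.2132°
wrap1 = wrap2 = π + 2β = 196.4264°
tangent length = C·cosβ = 90.0666
L = (r1+r2)·wrap + 2·C·cosβ = 13·3.4283 + 2·90.0666 = 224.7010

L=224.701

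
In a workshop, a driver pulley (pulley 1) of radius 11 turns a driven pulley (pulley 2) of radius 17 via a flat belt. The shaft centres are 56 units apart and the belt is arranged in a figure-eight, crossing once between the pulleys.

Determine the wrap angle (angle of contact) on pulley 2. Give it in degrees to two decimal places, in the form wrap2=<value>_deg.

wrap2=240.00_deg

crossed belt: β = asin((r1+r2)/C) = asin(28/56) = 30.0000°
wrap1 = wrap2 = π + 2β = 240.0000°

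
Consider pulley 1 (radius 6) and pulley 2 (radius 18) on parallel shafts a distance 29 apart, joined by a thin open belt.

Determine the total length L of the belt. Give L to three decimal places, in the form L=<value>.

L=138.439

open belt: β = asin((r2−r1)/C) = asin(12/29) = 24.4433°
wrap1 = π − 2β = 131.1133°
wrap2 = π + 2β = 228.8867°
tangent length = C·cosβ = 26.4008
L = r1·wrap1 + r2·wrap2 + 2·C·cosβ = 6·2.2884 + 18·3.9948 + 2·26.4008 = 138.4385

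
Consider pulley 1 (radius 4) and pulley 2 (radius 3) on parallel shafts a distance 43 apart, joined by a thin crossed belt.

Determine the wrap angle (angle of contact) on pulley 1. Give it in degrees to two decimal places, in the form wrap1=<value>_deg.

crossed belt: β = asin((r1+r2)/C) = asin(7/43) = 9.3689°
wrap1 = wrap2 = π + 2β = 198.7378°

wrap1=198.74_deg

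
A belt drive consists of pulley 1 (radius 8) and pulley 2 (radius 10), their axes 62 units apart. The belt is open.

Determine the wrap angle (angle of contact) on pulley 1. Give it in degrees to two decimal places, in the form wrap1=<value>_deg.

wrap1=176.30_deg

open belt: β = asin((r2−r1)/C) = asin(2/62) = 1.8486°
wrap1 = π − 2β = 176.3029°
wrap2 = π + 2β = 183.6971°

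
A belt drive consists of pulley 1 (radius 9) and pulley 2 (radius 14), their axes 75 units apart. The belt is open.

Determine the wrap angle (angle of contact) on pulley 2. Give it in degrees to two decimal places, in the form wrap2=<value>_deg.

open belt: β = asin((r2−r1)/C) = asin(5/75) = 3.8226°
wrap1 = π − 2β = 172.3549°
wrap2 = π + 2β = 187.6451°

wrap2=187.65_deg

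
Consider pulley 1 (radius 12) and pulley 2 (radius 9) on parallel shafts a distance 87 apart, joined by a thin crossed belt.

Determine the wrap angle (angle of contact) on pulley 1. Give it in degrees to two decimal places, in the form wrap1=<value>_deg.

wrap1=207.94_deg

crossed belt: β = asin((r1+r2)/C) = asin(21/87) = 13.9680°
wrap1 = wrap2 = π + 2β = 207.9359°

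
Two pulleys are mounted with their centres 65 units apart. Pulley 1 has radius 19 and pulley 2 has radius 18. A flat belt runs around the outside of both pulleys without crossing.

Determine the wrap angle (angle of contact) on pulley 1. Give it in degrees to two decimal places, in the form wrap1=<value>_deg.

wrap1=181.76_deg

open belt: β = asin((r2−r1)/C) = asin(-1/65) = -0.8815°
wrap1 = π − 2β = 181.7630°
wrap2 = π + 2β = 178.2370°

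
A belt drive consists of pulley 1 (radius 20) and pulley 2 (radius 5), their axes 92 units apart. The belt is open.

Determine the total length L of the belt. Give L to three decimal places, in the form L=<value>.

open belt: β = asin((r2−r1)/C) = asin(-15/92) = -9.3836°
wrap1 = π − 2β = 198.7672°
wrap2 = π + 2β = 161.2328°
tangent length = C·cosβ = 90.7689
L = r1·wrap1 + r2·wrap2 + 2·C·cosβ = 20·3.4691 + 5·2.8140 + 2·90.7689 = 264.9909

L=264.991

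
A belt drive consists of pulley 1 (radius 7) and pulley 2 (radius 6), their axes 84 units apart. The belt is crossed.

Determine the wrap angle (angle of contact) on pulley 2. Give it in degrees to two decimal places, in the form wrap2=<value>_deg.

crossed belt: β = asin((r1+r2)/C) = asin(13/84) = 8.9030°
wrap1 = wrap2 = π + 2β = 197.8060°

wrap2=197.81_deg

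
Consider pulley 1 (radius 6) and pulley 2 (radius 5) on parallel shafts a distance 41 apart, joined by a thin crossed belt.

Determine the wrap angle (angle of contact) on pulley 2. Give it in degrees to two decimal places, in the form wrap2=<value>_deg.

wrap2=211.13_deg

crossed belt: β = asin((r1+r2)/C) = asin(11/41) = 15.5627°
wrap1 = wrap2 = π + 2β = 211.1254°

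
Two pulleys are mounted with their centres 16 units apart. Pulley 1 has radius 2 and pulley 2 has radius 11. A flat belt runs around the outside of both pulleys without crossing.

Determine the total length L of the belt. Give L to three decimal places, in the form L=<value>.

L=78.052

open belt: β = asin((r2−r1)/C) = asin(9/16) = 34.2289°
wrap1 = π − 2β = 111.5423°
wrap2 = π + 2β = 248.4577°
tangent length = C·cosβ = 13.2288
L = r1·wrap1 + r2·wrap2 + 2·C·cosβ = 2·1.9468 + 11·4.3364 + 2·13.2288 = 78.0515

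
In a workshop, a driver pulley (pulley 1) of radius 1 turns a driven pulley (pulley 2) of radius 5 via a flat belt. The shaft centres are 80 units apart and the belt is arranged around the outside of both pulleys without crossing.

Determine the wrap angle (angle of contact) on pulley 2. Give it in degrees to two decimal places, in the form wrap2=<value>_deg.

open belt: β = asin((r2−r1)/C) = asin(4/80) = 2.8660°
wrap1 = π − 2β = 174.2680°
wrap2 = π + 2β = 185.7320°

wrap2=185.73_deg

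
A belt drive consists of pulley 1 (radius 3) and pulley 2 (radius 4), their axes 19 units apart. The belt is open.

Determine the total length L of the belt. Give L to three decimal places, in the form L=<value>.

open belt: β = asin((r2−r1)/C) = asin(1/19) = 3.0170°
wrap1 = π − 2β = 173.9661°
wrap2 = π + 2β = 186.0339°
tangent length = C·cosβ = 18.9737
L = r1·wrap1 + r2·wrap2 + 2·C·cosβ = 3·3.0363 + 4·3.2469 + 2·18.9737 = 60.0438

L=60.044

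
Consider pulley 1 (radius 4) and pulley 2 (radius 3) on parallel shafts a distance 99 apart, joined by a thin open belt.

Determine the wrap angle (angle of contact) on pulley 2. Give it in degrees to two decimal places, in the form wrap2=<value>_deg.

open belt: β = asin((r2−r1)/C) = asin(-1/99) = -0.5788°
wrap1 = π − 2β = 181.1575°
wrap2 = π + 2β = 178.8425°

wrap2=178.84_deg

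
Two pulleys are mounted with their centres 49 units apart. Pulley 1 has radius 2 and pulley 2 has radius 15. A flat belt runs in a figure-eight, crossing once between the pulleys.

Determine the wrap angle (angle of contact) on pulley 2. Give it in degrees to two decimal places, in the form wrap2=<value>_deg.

wrap2=220.60_deg

crossed belt: β = asin((r1+r2)/C) = asin(17/49) = 20.3002°
wrap1 = wrap2 = π + 2β = 220.6004°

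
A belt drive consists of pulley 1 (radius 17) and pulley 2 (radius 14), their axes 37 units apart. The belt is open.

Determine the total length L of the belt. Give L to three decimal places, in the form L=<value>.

open belt: β = asin((r2−r1)/C) = asin(-3/37) = -4.6507°
wrap1 = π − 2β = 189.3014°
wrap2 = π + 2β = 170.6986°
tangent length = C·cosβ = 36.8782
L = r1·wrap1 + r2·wrap2 + 2·C·cosβ = 17·3.3039 + 14·2.9793 + 2·36.8782 = 171.6327

L=171.633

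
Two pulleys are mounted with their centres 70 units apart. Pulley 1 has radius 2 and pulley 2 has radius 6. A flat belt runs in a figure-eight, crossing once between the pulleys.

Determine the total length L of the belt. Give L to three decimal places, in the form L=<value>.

crossed belt: β = asin((r1+r2)/C) = asin(8/70) = 6.5624°
wrap1 = wrap2 = π + 2β = 193.1249°
tangent length = C·cosβ = 69.5414
L = (r1+r2)·wrap + 2·C·cosβ = 8·3.3707 + 2·69.5414 = 166.0480

L=166.048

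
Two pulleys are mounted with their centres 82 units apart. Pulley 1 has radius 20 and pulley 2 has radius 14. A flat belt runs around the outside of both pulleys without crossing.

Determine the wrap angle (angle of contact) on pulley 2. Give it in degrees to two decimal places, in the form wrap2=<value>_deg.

wrap2=171.61_deg

open belt: β = asin((r2−r1)/C) = asin(-6/82) = -4.1961°
wrap1 = π − 2β = 188.3922°
wrap2 = π + 2β = 171.6078°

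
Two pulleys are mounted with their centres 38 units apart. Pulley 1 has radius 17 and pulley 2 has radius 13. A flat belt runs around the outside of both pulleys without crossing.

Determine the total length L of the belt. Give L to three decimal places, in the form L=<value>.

L=170.669

open belt: β = asin((r2−r1)/C) = asin(-4/38) = -6.0423°
wrap1 = π − 2β = 192.0847°
wrap2 = π + 2β = 167.9153°
tangent length = C·cosβ = 37.7889
L = r1·wrap1 + r2·wrap2 + 2·C·cosβ = 17·3.3525 + 13·2.9307 + 2·37.7889 = 170.6692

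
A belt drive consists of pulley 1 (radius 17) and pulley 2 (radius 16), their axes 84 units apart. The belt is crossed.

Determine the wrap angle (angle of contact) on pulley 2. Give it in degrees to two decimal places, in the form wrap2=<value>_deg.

wrap2=226.26_deg

crossed belt: β = asin((r1+r2)/C) = asin(33/84) = 23.1324°
wrap1 = wrap2 = π + 2β = 226.2648°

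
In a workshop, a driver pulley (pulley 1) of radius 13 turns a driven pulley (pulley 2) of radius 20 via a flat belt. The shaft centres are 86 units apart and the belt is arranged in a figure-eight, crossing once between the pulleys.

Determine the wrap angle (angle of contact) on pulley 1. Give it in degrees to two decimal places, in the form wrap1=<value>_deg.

crossed belt: β = asin((r1+r2)/C) = asin(33/86) = 22.5644°
wrap1 = wrap2 = π + 2β = 225.1287°

wrap1=225.13_deg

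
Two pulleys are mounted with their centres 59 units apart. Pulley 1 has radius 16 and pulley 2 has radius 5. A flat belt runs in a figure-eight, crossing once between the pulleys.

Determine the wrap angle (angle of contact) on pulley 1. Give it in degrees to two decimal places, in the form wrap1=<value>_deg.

crossed belt: β = asin((r1+r2)/C) = asin(21/59) = 20.8506°
wrap1 = wrap2 = π + 2β = 221.7012°

wrap1=221.70_deg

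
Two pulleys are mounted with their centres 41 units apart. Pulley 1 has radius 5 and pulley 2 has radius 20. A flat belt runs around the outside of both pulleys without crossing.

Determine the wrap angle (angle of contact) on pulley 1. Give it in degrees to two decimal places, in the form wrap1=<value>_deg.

open belt: β = asin((r2−r1)/C) = asin(15/41) = 21.4601°
wrap1 = π − 2β = 137.0797°
wrap2 = π + 2β = 222.9203°

wrap1=137.08_deg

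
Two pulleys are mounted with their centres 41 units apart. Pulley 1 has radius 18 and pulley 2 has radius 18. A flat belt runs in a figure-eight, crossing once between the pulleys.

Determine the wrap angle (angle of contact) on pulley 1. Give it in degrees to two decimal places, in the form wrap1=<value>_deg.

wrap1=302.82_deg

crossed belt: β = asin((r1+r2)/C) = asin(36/41) = 61.4079°
wrap1 = wrap2 = π + 2β = 302.8158°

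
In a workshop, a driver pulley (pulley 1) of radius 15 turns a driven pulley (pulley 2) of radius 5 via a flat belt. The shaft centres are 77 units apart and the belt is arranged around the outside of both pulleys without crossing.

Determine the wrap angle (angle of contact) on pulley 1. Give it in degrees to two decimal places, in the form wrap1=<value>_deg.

open belt: β = asin((r2−r1)/C) = asin(-10/77) = -7.4621°
wrap1 = π − 2β = 194.9242°
wrap2 = π + 2β = 165.0758°

wrap1=194.92_deg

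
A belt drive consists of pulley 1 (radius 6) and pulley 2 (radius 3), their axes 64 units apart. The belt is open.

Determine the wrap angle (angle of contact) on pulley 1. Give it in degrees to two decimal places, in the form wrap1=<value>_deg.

wrap1=185.37_deg

open belt: β = asin((r2−r1)/C) = asin(-3/64) = -2.6867°
wrap1 = π − 2β = 185.3734°
wrap2 = π + 2β = 174.6266°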